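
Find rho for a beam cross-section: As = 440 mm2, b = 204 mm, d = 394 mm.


rho = As / (b * d)
= 440 / (204 * 394)
= 0.0055

0.0055


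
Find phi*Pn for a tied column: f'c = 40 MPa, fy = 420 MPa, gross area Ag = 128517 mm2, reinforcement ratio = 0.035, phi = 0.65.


Ast = rho * Ag = 0.035 * 128517 = 4498.095 mm2
phi*Pn = 0.65 * 0.80 * (0.85 * 40 * (128517 - 4498.095) + 420 * 4498.095) / 1000
= 3175.04 kN

3175.04


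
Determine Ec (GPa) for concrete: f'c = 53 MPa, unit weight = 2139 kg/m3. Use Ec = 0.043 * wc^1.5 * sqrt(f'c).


Ec = 0.043 * 2139^1.5 * sqrt(53) / 1000
= 30.97 GPa

30.97


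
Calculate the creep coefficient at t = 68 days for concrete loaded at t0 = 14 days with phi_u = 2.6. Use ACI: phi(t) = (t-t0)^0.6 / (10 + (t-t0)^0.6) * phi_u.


dt = 68 - 14 = 54
phi = 54^0.6 / (10 + 54^0.6) * 2.6
= 1.359

1.359


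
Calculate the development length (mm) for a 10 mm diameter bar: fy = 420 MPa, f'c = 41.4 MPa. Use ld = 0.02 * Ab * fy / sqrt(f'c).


Ab = pi * 10^2 / 4 = 78.54 mm2
ld = 0.02 * 78.54 * 420 / sqrt(41.4)
= 102.5 mm

102.5


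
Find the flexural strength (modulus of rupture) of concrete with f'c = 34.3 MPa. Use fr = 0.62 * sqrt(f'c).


fr = 0.62 * sqrt(34.3)
= 3.631 MPa

3.631


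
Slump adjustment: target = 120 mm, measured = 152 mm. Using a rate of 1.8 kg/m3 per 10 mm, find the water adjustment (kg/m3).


Difference = 120 - 152 = -32 mm
Water adjustment = -32 * 1.8 / 10 = -5.8 kg/m3

-5.8


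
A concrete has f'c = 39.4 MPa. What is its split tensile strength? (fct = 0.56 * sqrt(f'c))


fct = 0.56 * sqrt(39.4)
= 0.56 * 6.277
= 3.515 MPa

3.515


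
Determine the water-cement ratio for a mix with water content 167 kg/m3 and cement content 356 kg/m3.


w/c = water / cement
w/c = 167 / 356 = 0.469

0.469


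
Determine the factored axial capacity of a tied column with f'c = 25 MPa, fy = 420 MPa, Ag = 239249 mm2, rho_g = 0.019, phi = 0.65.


Ast = rho * Ag = 0.019 * 239249 = 4545.731 mm2
phi*Pn = 0.65 * 0.80 * (0.85 * 25 * (239249 - 4545.731) + 420 * 4545.731) / 1000
= 3586.26 kN

3586.26


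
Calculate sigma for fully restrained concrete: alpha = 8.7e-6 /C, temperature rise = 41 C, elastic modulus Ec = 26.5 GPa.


sigma = alpha * dT * Ec
= 8.7e-6 * 41 * 26.5 * 1000
= 9.453 MPa

9.453


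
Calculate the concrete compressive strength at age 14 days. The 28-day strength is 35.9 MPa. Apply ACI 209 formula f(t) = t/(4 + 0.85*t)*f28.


f(14) = 14 / (4 + 0.85 * 14) * 35.9
= 14 / 15.9 * 35.9
= 31.61 MPa

31.61


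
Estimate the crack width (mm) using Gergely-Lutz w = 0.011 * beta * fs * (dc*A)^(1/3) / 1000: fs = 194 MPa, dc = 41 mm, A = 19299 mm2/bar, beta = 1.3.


w = 0.011 * beta * fs * (dc * A)^(1/3) / 1000
= 0.011 * 1.3 * 194 * (41 * 19299)^(1/3) / 1000
= 0.257 mm

0.257


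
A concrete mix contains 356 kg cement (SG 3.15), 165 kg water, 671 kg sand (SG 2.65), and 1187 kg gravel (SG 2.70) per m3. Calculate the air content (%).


Vol cement = 356 / (3.15 * 1000) = 0.113016 m3
Vol water = 165 / 1000 = 0.165 m3
Vol sand = 671 / (2.65 * 1000) = 0.253208 m3
Vol gravel = 1187 / (2.70 * 1000) = 0.43963 m3
Total solid + water volume = 0.970853 m3
Air = (1 - 0.970853) * 100 = 2.91%

2.91


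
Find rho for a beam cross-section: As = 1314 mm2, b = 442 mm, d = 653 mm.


rho = As / (b * d)
= 1314 / (442 * 653)
= 0.0046

0.0046


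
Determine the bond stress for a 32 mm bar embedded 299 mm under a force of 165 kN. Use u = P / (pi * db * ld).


u = P / (pi * db * ld)
= 165 * 1000 / (pi * 32 * 299)
= 5.489 MPa

5.489


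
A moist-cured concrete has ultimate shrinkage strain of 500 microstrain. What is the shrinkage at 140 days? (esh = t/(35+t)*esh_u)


esh(140) = 140 / (35 + 140) * 500
= 140 / 175 * 500
= 400.0 microstrain

400.0


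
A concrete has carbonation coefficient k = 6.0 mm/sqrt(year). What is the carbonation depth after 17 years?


depth = k * sqrt(t)
= 6.0 * sqrt(17)
= 24.74 mm

24.74


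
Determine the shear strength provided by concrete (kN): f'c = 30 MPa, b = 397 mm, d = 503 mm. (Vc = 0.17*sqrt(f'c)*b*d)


Vc = 0.17 * sqrt(30) * 397 * 503 / 1000
= 185.94 kN

185.94


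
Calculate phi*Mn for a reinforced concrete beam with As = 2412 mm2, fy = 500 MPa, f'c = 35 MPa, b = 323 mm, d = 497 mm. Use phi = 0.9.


a = As * fy / (0.85 * f'c * b)
= 2412 * 500 / (0.85 * 35 * 323)
= 125.5041 mm
Mn = As * fy * (d - a/2) / 10^6
= 523.703 kN-m
phi*Mn = 0.9 * 523.703 = 471.33 kN-m

471.33


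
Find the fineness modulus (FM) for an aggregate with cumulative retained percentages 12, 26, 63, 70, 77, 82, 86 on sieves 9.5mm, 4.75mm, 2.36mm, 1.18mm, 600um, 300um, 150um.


FM = sum(cumulative % retained) / 100
= 416 / 100
= 4.16

4.16


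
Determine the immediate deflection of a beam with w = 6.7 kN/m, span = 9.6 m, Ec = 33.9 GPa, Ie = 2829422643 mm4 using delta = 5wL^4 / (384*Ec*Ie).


Convert: L = 9.6 m = 9600 mm, Ec = 33.9 GPa = 33900 MPa
delta = 5 * 6.7 * 9600^4 / (384 * 33900 * 2829422643)
= 7.73 mm

7.73


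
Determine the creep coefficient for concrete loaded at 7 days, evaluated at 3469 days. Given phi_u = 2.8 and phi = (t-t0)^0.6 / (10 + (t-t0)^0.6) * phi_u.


dt = 3469 - 7 = 3462
phi = 3462^0.6 / (10 + 3462^0.6) * 2.8
= 2.604

2.604


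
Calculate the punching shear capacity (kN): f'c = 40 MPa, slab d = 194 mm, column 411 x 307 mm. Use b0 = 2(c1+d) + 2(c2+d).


b0 = 2*(411 + 194) + 2*(307 + 194) = 2212 mm
Vc = 0.33 * sqrt(40) * 2212 * 194 / 1000
= 895.63 kN

895.63


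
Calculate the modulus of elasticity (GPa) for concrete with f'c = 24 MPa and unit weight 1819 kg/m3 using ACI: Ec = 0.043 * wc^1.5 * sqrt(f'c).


Ec = 0.043 * 1819^1.5 * sqrt(24) / 1000
= 16.34 GPa

16.34


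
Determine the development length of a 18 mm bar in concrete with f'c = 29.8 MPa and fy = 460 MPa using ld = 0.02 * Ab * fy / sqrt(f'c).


Ab = pi * 18^2 / 4 = 254.469 mm2
ld = 0.02 * 254.469 * 460 / sqrt(29.8)
= 428.9 mm

428.9


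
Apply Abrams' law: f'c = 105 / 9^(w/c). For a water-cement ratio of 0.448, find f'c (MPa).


f'c = 105 / 9^0.448
= 105 / 2.676
= 39.24 MPa

39.24


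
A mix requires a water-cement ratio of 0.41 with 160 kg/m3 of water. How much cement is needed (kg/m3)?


Cement = water / (w/c)
= 160 / 0.41
= 390.2 kg/m3

390.2


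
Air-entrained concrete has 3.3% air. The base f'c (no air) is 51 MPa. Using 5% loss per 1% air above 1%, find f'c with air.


Strength loss = (3.3 - 1) * 5 = 11.5%
f'c = 51 * (1 - 11.5/100)
= 45.13 MPa

45.13


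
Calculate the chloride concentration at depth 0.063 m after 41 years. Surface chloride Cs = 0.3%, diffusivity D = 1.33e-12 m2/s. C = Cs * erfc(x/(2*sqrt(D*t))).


t_seconds = 41 * 365.25 * 24 * 3600 = 1293861600.0 s
arg = 0.063 / (2 * sqrt(1.33e-12 * 1293861600.0))
= 0.7593
erfc(0.7593) = 0.2829
C = 0.3 * 0.2829 = 0.0849%

0.0849


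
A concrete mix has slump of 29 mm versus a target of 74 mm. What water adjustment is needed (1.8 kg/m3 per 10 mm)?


Difference = 74 - 29 = 45 mm
Water adjustment = 45 * 1.8 / 10 = 8.1 kg/m3

8.1


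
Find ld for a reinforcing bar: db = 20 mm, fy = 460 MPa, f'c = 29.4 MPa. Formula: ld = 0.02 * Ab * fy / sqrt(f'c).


Ab = pi * 20^2 / 4 = 314.159 mm2
ld = 0.02 * 314.159 * 460 / sqrt(29.4)
= 533.0 mm

533.0


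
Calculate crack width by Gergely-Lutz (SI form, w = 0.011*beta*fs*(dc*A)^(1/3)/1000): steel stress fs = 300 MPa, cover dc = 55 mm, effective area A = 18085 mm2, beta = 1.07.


w = 0.011 * beta * fs * (dc * A)^(1/3) / 1000
= 0.011 * 1.07 * 300 * (55 * 18085)^(1/3) / 1000
= 0.352 mm

0.352


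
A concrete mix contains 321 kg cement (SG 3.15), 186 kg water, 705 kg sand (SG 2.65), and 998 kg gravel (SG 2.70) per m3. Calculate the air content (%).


Vol cement = 321 / (3.15 * 1000) = 0.101905 m3
Vol water = 186 / 1000 = 0.186 m3
Vol sand = 705 / (2.65 * 1000) = 0.266038 m3
Vol gravel = 998 / (2.70 * 1000) = 0.36963 m3
Total solid + water volume = 0.923572 m3
Air = (1 - 0.923572) * 100 = 7.64%

7.64


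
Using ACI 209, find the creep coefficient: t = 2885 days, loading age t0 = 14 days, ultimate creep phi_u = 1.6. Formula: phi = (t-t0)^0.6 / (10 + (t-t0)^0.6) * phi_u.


dt = 2885 - 14 = 2871
phi = 2871^0.6 / (10 + 2871^0.6) * 1.6
= 1.476

1.476


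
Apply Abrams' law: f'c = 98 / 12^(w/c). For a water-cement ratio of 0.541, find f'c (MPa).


f'c = 98 / 12^0.541
= 98 / 3.836
= 25.55 MPa

25.55


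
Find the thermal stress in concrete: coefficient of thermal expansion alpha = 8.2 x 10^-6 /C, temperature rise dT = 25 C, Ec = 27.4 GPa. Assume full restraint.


sigma = alpha * dT * Ec
= 8.2e-6 * 25 * 27.4 * 1000
= 5.617 MPa

5.617


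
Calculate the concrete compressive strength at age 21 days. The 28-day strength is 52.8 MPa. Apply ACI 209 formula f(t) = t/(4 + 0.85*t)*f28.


f(21) = 21 / (4 + 0.85 * 21) * 52.8
= 21 / 21.85 * 52.8
= 50.75 MPa

50.75


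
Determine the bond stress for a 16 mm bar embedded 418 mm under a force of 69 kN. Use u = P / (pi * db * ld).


u = P / (pi * db * ld)
= 69 * 1000 / (pi * 16 * 418)
= 3.284 MPa

3.284


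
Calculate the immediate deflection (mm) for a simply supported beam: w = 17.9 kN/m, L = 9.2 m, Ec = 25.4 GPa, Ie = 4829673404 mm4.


Convert: L = 9.2 m = 9200 mm, Ec = 25.4 GPa = 25400 MPa
delta = 5 * 17.9 * 9200^4 / (384 * 25400 * 4829673404)
= 13.61 mm

13.61


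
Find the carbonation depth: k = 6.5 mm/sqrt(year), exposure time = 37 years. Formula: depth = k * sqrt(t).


depth = k * sqrt(t)
= 6.5 * sqrt(37)
= 39.54 mm

39.54


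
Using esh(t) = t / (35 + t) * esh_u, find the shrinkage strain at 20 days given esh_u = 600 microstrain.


esh(20) = 20 / (35 + 20) * 600
= 20 / 55 * 600
= 218.2 microstrain

218.2


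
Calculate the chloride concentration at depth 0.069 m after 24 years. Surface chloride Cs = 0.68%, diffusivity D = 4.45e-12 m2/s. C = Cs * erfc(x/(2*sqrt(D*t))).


t_seconds = 24 * 365.25 * 24 * 3600 = 757382400.0 s
arg = 0.069 / (2 * sqrt(4.45e-12 * 757382400.0))
= 0.5943
erfc(0.5943) = 0.4007
C = 0.68 * 0.4007 = 0.2725%

0.2725


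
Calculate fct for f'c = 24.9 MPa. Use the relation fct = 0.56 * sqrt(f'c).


fct = 0.56 * sqrt(24.9)
= 0.56 * 4.99
= 2.794 MPa

2.794


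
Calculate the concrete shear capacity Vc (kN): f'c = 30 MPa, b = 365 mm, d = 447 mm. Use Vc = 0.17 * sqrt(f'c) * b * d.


Vc = 0.17 * sqrt(30) * 365 * 447 / 1000
= 151.92 kN

151.92


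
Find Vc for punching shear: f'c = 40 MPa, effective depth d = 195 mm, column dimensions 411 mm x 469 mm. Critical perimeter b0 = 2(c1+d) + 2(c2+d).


b0 = 2*(411 + 195) + 2*(469 + 195) = 2540 mm
Vc = 0.33 * sqrt(40) * 2540 * 195 / 1000
= 1033.74 kN

1033.74


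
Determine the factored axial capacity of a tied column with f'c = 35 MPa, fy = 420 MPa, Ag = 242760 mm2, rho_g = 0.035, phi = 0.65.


Ast = rho * Ag = 0.035 * 242760 = 8496.6 mm2
phi*Pn = 0.65 * 0.80 * (0.85 * 35 * (242760 - 8496.6) + 420 * 8496.6) / 1000
= 5479.71 kN

5479.71


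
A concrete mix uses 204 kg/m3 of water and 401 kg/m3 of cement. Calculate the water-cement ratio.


w/c = water / cement
w/c = 204 / 401 = 0.509

0.509


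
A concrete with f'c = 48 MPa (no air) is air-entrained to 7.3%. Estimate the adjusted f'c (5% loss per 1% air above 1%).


Strength loss = (7.3 - 1) * 5 = 31.5%
f'c = 48 * (1 - 31.5/100)
= 32.88 MPa

32.88


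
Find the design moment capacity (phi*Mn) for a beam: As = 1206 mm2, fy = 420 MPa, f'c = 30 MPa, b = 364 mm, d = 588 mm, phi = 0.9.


a = As * fy / (0.85 * f'c * b)
= 1206 * 420 / (0.85 * 30 * 364)
= 54.5701 mm
Mn = As * fy * (d - a/2) / 10^6
= 284.0133 kN-m
phi*Mn = 0.9 * 284.0133 = 255.61 kN-m

255.61


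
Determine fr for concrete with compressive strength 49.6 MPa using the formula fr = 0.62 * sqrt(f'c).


fr = 0.62 * sqrt(49.6)
= 4.366 MPa

4.366


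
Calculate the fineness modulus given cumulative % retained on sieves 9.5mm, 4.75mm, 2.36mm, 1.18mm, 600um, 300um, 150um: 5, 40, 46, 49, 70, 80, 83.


FM = sum(cumulative % retained) / 100
= 373 / 100
= 3.73

3.73


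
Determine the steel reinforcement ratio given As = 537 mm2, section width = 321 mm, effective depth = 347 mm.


rho = As / (b * d)
= 537 / (321 * 347)
= 0.0048

0.0048


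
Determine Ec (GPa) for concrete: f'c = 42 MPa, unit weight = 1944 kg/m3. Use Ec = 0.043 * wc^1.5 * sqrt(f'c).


Ec = 0.043 * 1944^1.5 * sqrt(42) / 1000
= 23.89 GPa

23.89


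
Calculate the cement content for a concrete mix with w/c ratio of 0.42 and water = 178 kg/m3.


Cement = water / (w/c)
= 178 / 0.42
= 423.8 kg/m3

423.8


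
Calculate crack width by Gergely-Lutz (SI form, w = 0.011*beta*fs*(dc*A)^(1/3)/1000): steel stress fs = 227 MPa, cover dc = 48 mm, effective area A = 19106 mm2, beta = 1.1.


w = 0.011 * beta * fs * (dc * A)^(1/3) / 1000
= 0.011 * 1.1 * 227 * (48 * 19106)^(1/3) / 1000
= 0.267 mm

0.267


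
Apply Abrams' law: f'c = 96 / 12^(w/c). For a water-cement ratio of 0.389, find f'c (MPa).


f'c = 96 / 12^0.389
= 96 / 2.629
= 36.51 MPa

36.51


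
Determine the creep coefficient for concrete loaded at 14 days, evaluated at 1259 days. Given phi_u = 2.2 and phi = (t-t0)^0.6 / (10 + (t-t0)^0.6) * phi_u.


dt = 1259 - 14 = 1245
phi = 1245^0.6 / (10 + 1245^0.6) * 2.2
= 1.932

1.932


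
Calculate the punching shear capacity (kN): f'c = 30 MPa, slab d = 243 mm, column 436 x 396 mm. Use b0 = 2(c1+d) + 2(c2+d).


b0 = 2*(436 + 243) + 2*(396 + 243) = 2636 mm
Vc = 0.33 * sqrt(30) * 2636 * 243 / 1000
= 1157.78 kN

1157.78


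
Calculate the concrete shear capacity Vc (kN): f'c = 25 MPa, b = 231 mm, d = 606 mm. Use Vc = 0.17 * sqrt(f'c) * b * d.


Vc = 0.17 * sqrt(25) * 231 * 606 / 1000
= 118.99 kN

118.99


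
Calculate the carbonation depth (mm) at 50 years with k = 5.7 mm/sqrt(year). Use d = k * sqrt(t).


depth = k * sqrt(t)
= 5.7 * sqrt(50)
= 40.31 mm

40.31


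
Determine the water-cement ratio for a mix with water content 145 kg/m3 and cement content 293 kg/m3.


w/c = water / cement
w/c = 145 / 293 = 0.495

0.495


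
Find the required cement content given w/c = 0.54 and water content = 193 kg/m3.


Cement = water / (w/c)
= 193 / 0.54
= 357.4 kg/m3

357.4


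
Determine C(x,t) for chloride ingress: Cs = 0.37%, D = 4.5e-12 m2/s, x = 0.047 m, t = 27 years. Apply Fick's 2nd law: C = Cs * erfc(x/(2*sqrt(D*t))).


t_seconds = 27 * 365.25 * 24 * 3600 = 852055200.0 s
arg = 0.047 / (2 * sqrt(4.5e-12 * 852055200.0))
= 0.3795
erfc(0.3795) = 0.5915
C = 0.37 * 0.5915 = 0.2188%

0.2188


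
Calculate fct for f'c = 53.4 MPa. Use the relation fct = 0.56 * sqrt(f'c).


fct = 0.56 * sqrt(53.4)
= 0.56 * 7.308
= 4.092 MPa

4.092


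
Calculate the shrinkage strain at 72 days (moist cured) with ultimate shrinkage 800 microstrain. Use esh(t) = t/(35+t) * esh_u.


esh(72) = 72 / (35 + 72) * 800
= 72 / 107 * 800
= 538.3 microstrain

538.3


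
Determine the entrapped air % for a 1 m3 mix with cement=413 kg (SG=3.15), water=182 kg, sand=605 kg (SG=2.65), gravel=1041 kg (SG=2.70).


Vol cement = 413 / (3.15 * 1000) = 0.131111 m3
Vol water = 182 / 1000 = 0.182 m3
Vol sand = 605 / (2.65 * 1000) = 0.228302 m3
Vol gravel = 1041 / (2.70 * 1000) = 0.385556 m3
Total solid + water volume = 0.926969 m3
Air = (1 - 0.926969) * 100 = 7.3%

7.3


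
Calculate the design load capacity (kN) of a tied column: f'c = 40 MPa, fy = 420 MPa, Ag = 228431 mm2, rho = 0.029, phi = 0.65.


Ast = rho * Ag = 0.029 * 228431 = 6624.499 mm2
phi*Pn = 0.65 * 0.80 * (0.85 * 40 * (228431 - 6624.499) + 420 * 6624.499) / 1000
= 5368.33 kN

5368.33


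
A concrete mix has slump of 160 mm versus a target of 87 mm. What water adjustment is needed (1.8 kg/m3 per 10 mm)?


Difference = 87 - 160 = -73 mm
Water adjustment = -73 * 1.8 / 10 = -13.1 kg/m3

-13.1


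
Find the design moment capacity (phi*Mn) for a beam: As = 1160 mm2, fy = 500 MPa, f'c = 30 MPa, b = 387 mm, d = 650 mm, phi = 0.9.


a = As * fy / (0.85 * f'c * b)
= 1160 * 500 / (0.85 * 30 * 387)
= 58.7729 mm
Mn = As * fy * (d - a/2) / 10^6
= 359.9559 kN-m
phi*Mn = 0.9 * 359.9559 = 323.96 kN-m

323.96


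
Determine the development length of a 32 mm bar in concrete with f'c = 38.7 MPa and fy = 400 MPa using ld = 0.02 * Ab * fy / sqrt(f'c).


Ab = pi * 32^2 / 4 = 804.248 mm2
ld = 0.02 * 804.248 * 400 / sqrt(38.7)
= 1034.2 mm

1034.2


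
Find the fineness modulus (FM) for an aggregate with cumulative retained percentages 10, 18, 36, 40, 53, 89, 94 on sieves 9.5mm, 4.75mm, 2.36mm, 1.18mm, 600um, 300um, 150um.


FM = sum(cumulative % retained) / 100
= 340 / 100
= 3.4

3.4


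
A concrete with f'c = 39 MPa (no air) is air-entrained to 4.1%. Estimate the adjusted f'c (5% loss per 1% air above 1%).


Strength loss = (4.1 - 1) * 5 = 15.5%
f'c = 39 * (1 - 15.5/100)
= 32.95 MPa

32.95


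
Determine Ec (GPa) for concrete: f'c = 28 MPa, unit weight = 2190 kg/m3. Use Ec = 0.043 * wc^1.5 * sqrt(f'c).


Ec = 0.043 * 2190^1.5 * sqrt(28) / 1000
= 23.32 GPa

23.32


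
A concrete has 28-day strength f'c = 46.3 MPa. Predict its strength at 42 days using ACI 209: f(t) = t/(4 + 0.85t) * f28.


f(42) = 42 / (4 + 0.85 * 42) * 46.3
= 42 / 39.7 * 46.3
= 48.98 MPa

48.98


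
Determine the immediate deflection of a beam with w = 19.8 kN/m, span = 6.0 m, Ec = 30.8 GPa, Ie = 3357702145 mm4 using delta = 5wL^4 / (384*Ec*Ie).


Convert: L = 6.0 m = 6000 mm, Ec = 30.8 GPa = 30800 MPa
delta = 5 * 19.8 * 6000^4 / (384 * 30800 * 3357702145)
= 3.23 mm

3.23


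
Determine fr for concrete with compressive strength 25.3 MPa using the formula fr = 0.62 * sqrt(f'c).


fr = 0.62 * sqrt(25.3)
= 3.119 MPa

3.119


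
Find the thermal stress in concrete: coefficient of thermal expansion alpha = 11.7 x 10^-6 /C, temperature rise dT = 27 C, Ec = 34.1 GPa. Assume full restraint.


sigma = alpha * dT * Ec
= 11.7e-6 * 27 * 34.1 * 1000
= 10.772 MPa

10.772


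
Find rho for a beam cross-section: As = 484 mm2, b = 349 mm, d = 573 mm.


rho = As / (b * d)
= 484 / (349 * 573)
= 0.0024

0.0024


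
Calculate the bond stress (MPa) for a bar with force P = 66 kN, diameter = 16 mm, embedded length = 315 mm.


u = P / (pi * db * ld)
= 66 * 1000 / (pi * 16 * 315)
= 4.168 MPa

4.168


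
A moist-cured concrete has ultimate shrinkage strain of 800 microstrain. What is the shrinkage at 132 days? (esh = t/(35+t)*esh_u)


esh(132) = 132 / (35 + 132) * 800
= 132 / 167 * 800
= 632.3 microstrain

632.3


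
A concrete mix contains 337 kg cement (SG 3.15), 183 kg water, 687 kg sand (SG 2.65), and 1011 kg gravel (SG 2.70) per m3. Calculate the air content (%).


Vol cement = 337 / (3.15 * 1000) = 0.106984 m3
Vol water = 183 / 1000 = 0.183 m3
Vol sand = 687 / (2.65 * 1000) = 0.259245 m3
Vol gravel = 1011 / (2.70 * 1000) = 0.374444 m3
Total solid + water volume = 0.923674 m3
Air = (1 - 0.923674) * 100 = 7.63%

7.63


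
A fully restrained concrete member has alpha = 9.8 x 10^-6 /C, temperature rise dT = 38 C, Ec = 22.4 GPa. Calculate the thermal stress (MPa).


sigma = alpha * dT * Ec
= 9.8e-6 * 38 * 22.4 * 1000
= 8.342 MPa

8.342


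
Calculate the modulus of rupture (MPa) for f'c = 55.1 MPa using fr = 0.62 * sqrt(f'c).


fr = 0.62 * sqrt(55.1)
= 4.602 MPa

4.602


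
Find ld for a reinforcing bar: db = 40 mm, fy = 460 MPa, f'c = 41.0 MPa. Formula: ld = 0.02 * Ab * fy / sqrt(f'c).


Ab = pi * 40^2 / 4 = 1256.637 mm2
ld = 0.02 * 1256.637 * 460 / sqrt(41.0)
= 1805.5 mm

1805.5


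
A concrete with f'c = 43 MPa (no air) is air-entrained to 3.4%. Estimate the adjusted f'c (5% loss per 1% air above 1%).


Strength loss = (3.4 - 1) * 5 = 12.0%
f'c = 43 * (1 - 12.0/100)
= 37.84 MPa

37.84


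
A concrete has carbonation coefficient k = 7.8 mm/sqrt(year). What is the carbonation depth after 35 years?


depth = k * sqrt(t)
= 7.8 * sqrt(35)
= 46.15 mm

46.15


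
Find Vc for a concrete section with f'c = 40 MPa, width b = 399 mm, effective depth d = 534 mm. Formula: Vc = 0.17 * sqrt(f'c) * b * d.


Vc = 0.17 * sqrt(40) * 399 * 534 / 1000
= 229.08 kN

229.08


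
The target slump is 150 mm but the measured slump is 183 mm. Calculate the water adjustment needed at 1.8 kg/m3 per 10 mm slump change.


Difference = 150 - 183 = -33 mm
Water adjustment = -33 * 1.8 / 10 = -5.9 kg/m3

-5.9


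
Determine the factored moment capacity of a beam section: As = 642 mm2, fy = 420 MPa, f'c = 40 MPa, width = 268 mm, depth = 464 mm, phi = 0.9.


a = As * fy / (0.85 * f'c * b)
= 642 * 420 / (0.85 * 40 * 268)
= 29.5917 mm
Mn = As * fy * (d - a/2) / 10^6
= 121.1234 kN-m
phi*Mn = 0.9 * 121.1234 = 109.01 kN-m

109.01


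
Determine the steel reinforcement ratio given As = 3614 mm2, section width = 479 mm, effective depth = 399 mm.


rho = As / (b * d)
= 3614 / (479 * 399)
= 0.0189

0.0189


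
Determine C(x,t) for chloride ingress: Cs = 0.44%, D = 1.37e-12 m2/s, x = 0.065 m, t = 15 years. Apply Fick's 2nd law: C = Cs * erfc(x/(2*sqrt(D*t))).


t_seconds = 15 * 365.25 * 24 * 3600 = 473364000.0 s
arg = 0.065 / (2 * sqrt(1.37e-12 * 473364000.0))
= 1.2762
erfc(1.2762) = 0.0711
C = 0.44 * 0.0711 = 0.0313%

0.0313


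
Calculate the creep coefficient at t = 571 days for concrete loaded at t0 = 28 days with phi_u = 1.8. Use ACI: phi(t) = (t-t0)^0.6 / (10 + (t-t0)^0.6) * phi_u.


dt = 571 - 28 = 543
phi = 543^0.6 / (10 + 543^0.6) * 1.8
= 1.465

1.465


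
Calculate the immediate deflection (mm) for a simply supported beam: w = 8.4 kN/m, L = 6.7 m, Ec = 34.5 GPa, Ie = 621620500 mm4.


Convert: L = 6.7 m = 6700 mm, Ec = 34.5 GPa = 34500 MPa
delta = 5 * 8.4 * 6700^4 / (384 * 34500 * 621620500)
= 10.28 mm

10.28


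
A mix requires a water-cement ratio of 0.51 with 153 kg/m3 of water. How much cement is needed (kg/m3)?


Cement = water / (w/c)
= 153 / 0.51
= 300.0 kg/m3

300.0


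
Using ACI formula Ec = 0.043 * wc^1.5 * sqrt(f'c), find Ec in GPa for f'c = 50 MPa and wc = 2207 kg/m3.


Ec = 0.043 * 2207^1.5 * sqrt(50) / 1000
= 31.53 GPa

31.53


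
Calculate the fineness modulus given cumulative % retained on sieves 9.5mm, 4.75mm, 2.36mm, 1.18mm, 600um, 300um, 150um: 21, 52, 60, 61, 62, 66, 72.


FM = sum(cumulative % retained) / 100
= 394 / 100
= 3.94

3.94


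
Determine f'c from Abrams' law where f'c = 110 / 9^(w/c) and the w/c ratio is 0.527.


f'c = 110 / 9^0.527
= 110 / 3.183
= 34.55 MPa

34.55


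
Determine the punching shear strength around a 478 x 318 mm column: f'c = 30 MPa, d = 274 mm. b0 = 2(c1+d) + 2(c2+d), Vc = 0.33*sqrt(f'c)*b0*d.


b0 = 2*(478 + 274) + 2*(318 + 274) = 2688 mm
Vc = 0.33 * sqrt(30) * 2688 * 274 / 1000
= 1331.23 kN

1331.23


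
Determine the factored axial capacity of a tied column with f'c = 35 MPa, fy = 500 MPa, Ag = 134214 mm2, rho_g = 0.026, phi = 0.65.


Ast = rho * Ag = 0.026 * 134214 = 3489.564 mm2
phi*Pn = 0.65 * 0.80 * (0.85 * 35 * (134214 - 3489.564) + 500 * 3489.564) / 1000
= 2929.59 kN

2929.59


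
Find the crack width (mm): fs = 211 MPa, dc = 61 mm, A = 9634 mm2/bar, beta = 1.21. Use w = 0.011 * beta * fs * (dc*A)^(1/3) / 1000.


w = 0.011 * beta * fs * (dc * A)^(1/3) / 1000
= 0.011 * 1.21 * 211 * (61 * 9634)^(1/3) / 1000
= 0.235 mm

0.235


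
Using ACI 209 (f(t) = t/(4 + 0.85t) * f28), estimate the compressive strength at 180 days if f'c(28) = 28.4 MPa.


f(180) = 180 / (4 + 0.85 * 180) * 28.4
= 180 / 157.0 * 28.4
= 32.56 MPa

32.56


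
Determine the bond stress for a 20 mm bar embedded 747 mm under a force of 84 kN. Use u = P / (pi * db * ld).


u = P / (pi * db * ld)
= 84 * 1000 / (pi * 20 * 747)
= 1.79 MPa

1.79


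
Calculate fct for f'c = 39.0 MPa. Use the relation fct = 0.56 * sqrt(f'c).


fct = 0.56 * sqrt(39.0)
= 0.56 * 6.245
= 3.497 MPa

3.497


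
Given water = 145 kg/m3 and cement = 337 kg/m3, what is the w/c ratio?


w/c = water / cement
w/c = 145 / 337 = 0.43

0.43


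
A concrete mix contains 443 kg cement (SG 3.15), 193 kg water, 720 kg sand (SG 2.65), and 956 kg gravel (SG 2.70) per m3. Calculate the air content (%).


Vol cement = 443 / (3.15 * 1000) = 0.140635 m3
Vol water = 193 / 1000 = 0.193 m3
Vol sand = 720 / (2.65 * 1000) = 0.271698 m3
Vol gravel = 956 / (2.70 * 1000) = 0.354074 m3
Total solid + water volume = 0.959407 m3
Air = (1 - 0.959407) * 100 = 4.06%

4.06


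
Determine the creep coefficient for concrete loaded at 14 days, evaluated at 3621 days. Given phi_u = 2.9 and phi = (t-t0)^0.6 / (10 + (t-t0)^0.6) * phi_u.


dt = 3621 - 14 = 3607
phi = 3607^0.6 / (10 + 3607^0.6) * 2.9
= 2.702

2.702


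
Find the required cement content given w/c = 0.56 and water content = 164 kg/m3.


Cement = water / (w/c)
= 164 / 0.56
= 292.9 kg/m3

292.9


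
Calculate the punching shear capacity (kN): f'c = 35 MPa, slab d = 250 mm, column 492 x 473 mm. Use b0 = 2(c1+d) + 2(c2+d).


b0 = 2*(492 + 250) + 2*(473 + 250) = 2930 mm
Vc = 0.33 * sqrt(35) * 2930 * 250 / 1000
= 1430.06 kN

1430.06


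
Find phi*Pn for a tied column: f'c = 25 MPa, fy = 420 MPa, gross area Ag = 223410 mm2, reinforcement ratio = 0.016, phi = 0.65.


Ast = rho * Ag = 0.016 * 223410 = 3574.56 mm2
phi*Pn = 0.65 * 0.80 * (0.85 * 25 * (223410 - 3574.56) + 420 * 3574.56) / 1000
= 3209.87 kN

3209.87


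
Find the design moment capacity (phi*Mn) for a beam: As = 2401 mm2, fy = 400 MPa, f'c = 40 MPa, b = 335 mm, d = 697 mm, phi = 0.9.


a = As * fy / (0.85 * f'c * b)
= 2401 * 400 / (0.85 * 40 * 335)
= 84.3196 mm
Mn = As * fy * (d - a/2) / 10^6
= 628.9085 kN-m
phi*Mn = 0.9 * 628.9085 = 566.02 kN-m

566.02


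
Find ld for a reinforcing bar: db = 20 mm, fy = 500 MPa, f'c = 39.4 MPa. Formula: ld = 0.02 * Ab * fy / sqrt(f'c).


Ab = pi * 20^2 / 4 = 314.159 mm2
ld = 0.02 * 314.159 * 500 / sqrt(39.4)
= 500.5 mm

500.5


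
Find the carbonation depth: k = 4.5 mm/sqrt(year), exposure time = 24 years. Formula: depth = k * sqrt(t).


depth = k * sqrt(t)
= 4.5 * sqrt(24)
= 22.05 mm

22.05


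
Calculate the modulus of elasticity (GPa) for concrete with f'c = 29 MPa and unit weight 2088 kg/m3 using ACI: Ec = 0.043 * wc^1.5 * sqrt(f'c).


Ec = 0.043 * 2088^1.5 * sqrt(29) / 1000
= 22.09 GPa

22.09


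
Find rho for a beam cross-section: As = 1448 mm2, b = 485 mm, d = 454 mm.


rho = As / (b * d)
= 1448 / (485 * 454)
= 0.0066

0.0066


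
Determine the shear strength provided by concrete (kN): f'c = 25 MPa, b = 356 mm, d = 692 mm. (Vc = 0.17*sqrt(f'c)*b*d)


Vc = 0.17 * sqrt(25) * 356 * 692 / 1000
= 209.4 kN

209.4


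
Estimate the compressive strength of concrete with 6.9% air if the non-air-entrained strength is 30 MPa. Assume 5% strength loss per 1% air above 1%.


Strength loss = (6.9 - 1) * 5 = 29.5%
f'c = 30 * (1 - 29.5/100)
= 21.15 MPa

21.15


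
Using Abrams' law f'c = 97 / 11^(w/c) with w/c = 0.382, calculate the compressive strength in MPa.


f'c = 97 / 11^0.382
= 97 / 2.499
= 38.81 MPa

38.81


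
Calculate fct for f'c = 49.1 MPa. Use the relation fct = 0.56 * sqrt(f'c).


fct = 0.56 * sqrt(49.1)
= 0.56 * 7.007
= 3.924 MPa

3.924


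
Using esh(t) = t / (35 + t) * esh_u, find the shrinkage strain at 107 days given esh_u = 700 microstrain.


esh(107) = 107 / (35 + 107) * 700
= 107 / 142 * 700
= 527.5 microstrain

527.5


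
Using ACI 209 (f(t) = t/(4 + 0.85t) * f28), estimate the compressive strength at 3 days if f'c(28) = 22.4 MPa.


f(3) = 3 / (4 + 0.85 * 3) * 22.4
= 3 / 6.55 * 22.4
= 10.26 MPa

10.26


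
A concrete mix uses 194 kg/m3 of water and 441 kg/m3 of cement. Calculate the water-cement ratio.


w/c = water / cement
w/c = 194 / 441 = 0.44

0.44


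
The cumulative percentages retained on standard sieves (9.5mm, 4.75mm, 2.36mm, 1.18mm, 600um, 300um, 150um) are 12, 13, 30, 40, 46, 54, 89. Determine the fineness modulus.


FM = sum(cumulative % retained) / 100
= 284 / 100
= 2.84

2.84


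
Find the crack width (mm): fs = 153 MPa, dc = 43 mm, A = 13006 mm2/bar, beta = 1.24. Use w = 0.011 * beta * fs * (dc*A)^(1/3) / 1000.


w = 0.011 * beta * fs * (dc * A)^(1/3) / 1000
= 0.011 * 1.24 * 153 * (43 * 13006)^(1/3) / 1000
= 0.172 mm

0.172


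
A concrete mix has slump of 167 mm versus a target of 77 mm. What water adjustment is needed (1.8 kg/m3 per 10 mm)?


Difference = 77 - 167 = -90 mm
Water adjustment = -90 * 1.8 / 10 = -16.2 kg/m3

-16.2


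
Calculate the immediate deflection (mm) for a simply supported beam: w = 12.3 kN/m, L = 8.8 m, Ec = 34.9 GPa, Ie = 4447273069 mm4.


Convert: L = 8.8 m = 8800 mm, Ec = 34.9 GPa = 34900 MPa
delta = 5 * 12.3 * 8800^4 / (384 * 34900 * 4447273069)
= 6.19 mm

6.19


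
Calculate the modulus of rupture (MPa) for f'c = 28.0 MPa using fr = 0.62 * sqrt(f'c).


fr = 0.62 * sqrt(28.0)
= 3.281 MPa

3.281


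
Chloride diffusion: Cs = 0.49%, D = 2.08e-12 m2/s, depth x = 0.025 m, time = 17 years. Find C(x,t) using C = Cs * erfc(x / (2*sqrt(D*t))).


t_seconds = 17 * 365.25 * 24 * 3600 = 536479200.0 s
arg = 0.025 / (2 * sqrt(2.08e-12 * 536479200.0))
= 0.3742
erfc(0.3742) = 0.5967
C = 0.49 * 0.5967 = 0.2924%

0.2924


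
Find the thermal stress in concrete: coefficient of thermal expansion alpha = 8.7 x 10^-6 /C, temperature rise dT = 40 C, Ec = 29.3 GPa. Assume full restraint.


sigma = alpha * dT * Ec
= 8.7e-6 * 40 * 29.3 * 1000
= 10.196 MPa

10.196


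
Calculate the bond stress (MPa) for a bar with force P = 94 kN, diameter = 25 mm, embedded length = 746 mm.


u = P / (pi * db * ld)
= 94 * 1000 / (pi * 25 * 746)
= 1.604 MPa

1.604


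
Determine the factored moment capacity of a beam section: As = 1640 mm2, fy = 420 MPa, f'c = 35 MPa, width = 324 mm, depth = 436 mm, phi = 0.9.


a = As * fy / (0.85 * f'c * b)
= 1640 * 420 / (0.85 * 35 * 324)
= 71.4597 mm
Mn = As * fy * (d - a/2) / 10^6
= 275.7061 kN-m
phi*Mn = 0.9 * 275.7061 = 248.14 kN-m

248.14


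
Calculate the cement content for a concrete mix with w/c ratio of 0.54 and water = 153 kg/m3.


Cement = water / (w/c)
= 153 / 0.54
= 283.3 kg/m3

283.3


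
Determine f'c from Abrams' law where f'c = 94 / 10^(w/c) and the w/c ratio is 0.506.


f'c = 94 / 10^0.506
= 94 / 3.206
= 29.32 MPa

29.32


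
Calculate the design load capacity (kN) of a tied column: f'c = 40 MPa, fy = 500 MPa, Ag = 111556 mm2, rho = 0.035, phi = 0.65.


Ast = rho * Ag = 0.035 * 111556 = 3904.46 mm2
phi*Pn = 0.65 * 0.80 * (0.85 * 40 * (111556 - 3904.46) + 500 * 3904.46) / 1000
= 2918.44 kN

2918.44


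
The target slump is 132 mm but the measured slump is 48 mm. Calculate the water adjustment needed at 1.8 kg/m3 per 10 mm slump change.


Difference = 132 - 48 = 84 mm
Water adjustment = 84 * 1.8 / 10 = 15.1 kg/m3

15.1


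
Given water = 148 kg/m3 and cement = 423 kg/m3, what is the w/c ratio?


w/c = water / cement
w/c = 148 / 423 = 0.35

0.35


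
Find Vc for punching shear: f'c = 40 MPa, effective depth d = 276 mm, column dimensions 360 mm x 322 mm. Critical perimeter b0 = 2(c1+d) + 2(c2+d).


b0 = 2*(360 + 276) + 2*(322 + 276) = 2468 mm
Vc = 0.33 * sqrt(40) * 2468 * 276 / 1000
= 1421.67 kN

1421.67


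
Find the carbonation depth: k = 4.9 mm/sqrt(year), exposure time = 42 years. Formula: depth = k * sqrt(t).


depth = k * sqrt(t)
= 4.9 * sqrt(42)
= 31.76 mm

31.76


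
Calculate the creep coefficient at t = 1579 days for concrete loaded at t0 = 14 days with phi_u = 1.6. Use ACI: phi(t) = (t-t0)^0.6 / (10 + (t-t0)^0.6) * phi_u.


dt = 1579 - 14 = 1565
phi = 1565^0.6 / (10 + 1565^0.6) * 1.6
= 1.427

1.427


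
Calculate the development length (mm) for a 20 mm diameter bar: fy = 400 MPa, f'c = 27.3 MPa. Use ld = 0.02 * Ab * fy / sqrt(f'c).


Ab = pi * 20^2 / 4 = 314.159 mm2
ld = 0.02 * 314.159 * 400 / sqrt(27.3)
= 481.0 mm

481.0


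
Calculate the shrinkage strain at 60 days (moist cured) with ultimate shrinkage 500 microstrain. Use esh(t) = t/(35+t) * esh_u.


esh(60) = 60 / (35 + 60) * 500
= 60 / 95 * 500
= 315.8 microstrain

315.8


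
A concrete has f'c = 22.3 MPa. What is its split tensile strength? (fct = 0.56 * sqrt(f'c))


fct = 0.56 * sqrt(22.3)
= 0.56 * 4.722
= 2.644 MPa

2.644


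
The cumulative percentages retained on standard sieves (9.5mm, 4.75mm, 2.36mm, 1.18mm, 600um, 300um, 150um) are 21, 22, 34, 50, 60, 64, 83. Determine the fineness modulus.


FM = sum(cumulative % retained) / 100
= 334 / 100
= 3.34

3.34


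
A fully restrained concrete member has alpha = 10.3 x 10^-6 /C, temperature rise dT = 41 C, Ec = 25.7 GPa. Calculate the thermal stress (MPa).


sigma = alpha * dT * Ec
= 10.3e-6 * 41 * 25.7 * 1000
= 10.853 MPa

10.853


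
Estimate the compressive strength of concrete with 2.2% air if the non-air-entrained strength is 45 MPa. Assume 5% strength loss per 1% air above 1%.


Strength loss = (2.2 - 1) * 5 = 6.0%
f'c = 45 * (1 - 6.0/100)
= 42.3 MPa

42.3


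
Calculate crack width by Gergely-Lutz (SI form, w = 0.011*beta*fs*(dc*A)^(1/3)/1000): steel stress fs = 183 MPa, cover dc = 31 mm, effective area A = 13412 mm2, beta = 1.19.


w = 0.011 * beta * fs * (dc * A)^(1/3) / 1000
= 0.011 * 1.19 * 183 * (31 * 13412)^(1/3) / 1000
= 0.179 mm

0.179


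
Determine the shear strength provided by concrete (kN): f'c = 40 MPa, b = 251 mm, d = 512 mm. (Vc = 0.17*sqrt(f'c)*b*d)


Vc = 0.17 * sqrt(40) * 251 * 512 / 1000
= 138.17 kN

138.17


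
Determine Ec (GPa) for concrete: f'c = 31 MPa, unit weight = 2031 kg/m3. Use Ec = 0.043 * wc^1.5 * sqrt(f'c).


Ec = 0.043 * 2031^1.5 * sqrt(31) / 1000
= 21.91 GPa

21.91


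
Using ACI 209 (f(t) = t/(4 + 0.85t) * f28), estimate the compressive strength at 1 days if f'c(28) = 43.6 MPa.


f(1) = 1 / (4 + 0.85 * 1) * 43.6
= 1 / 4.85 * 43.6
= 8.99 MPa

8.99


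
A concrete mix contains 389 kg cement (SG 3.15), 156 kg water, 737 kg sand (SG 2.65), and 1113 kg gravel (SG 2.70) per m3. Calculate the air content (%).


Vol cement = 389 / (3.15 * 1000) = 0.123492 m3
Vol water = 156 / 1000 = 0.156 m3
Vol sand = 737 / (2.65 * 1000) = 0.278113 m3
Vol gravel = 1113 / (2.70 * 1000) = 0.412222 m3
Total solid + water volume = 0.969827 m3
Air = (1 - 0.969827) * 100 = 3.02%

3.02


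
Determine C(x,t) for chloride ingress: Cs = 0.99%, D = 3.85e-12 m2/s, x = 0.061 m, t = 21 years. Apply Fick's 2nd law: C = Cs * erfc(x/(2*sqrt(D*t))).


t_seconds = 21 * 365.25 * 24 * 3600 = 662709600.0 s
arg = 0.061 / (2 * sqrt(3.85e-12 * 662709600.0))
= 0.6038
erfc(0.6038) = 0.3931
C = 0.99 * 0.3931 = 0.3892%

0.3892


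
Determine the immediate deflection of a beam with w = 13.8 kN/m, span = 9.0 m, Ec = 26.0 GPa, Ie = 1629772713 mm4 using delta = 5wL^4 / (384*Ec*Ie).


Convert: L = 9.0 m = 9000 mm, Ec = 26.0 GPa = 26000 MPa
delta = 5 * 13.8 * 9000^4 / (384 * 26000 * 1629772713)
= 27.82 mm

27.82


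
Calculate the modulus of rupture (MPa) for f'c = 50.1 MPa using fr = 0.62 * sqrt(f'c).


fr = 0.62 * sqrt(50.1)
= 4.388 MPa

4.388


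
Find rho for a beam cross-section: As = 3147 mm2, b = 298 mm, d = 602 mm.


rho = As / (b * d)
= 3147 / (298 * 602)
= 0.0175

0.0175


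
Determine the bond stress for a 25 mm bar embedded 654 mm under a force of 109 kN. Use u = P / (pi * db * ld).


u = P / (pi * db * ld)
= 109 * 1000 / (pi * 25 * 654)
= 2.122 MPa

2.122


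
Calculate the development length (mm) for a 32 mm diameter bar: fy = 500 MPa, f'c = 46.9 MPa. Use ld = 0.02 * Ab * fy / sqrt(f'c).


Ab = pi * 32^2 / 4 = 804.248 mm2
ld = 0.02 * 804.248 * 500 / sqrt(46.9)
= 1174.4 mm

1174.4


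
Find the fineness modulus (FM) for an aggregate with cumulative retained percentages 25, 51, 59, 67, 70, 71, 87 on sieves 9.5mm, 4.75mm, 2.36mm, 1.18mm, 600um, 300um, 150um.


FM = sum(cumulative % retained) / 100
= 430 / 100
= 4.3

4.3


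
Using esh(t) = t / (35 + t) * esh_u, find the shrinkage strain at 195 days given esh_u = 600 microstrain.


esh(195) = 195 / (35 + 195) * 600
= 195 / 230 * 600
= 508.7 microstrain

508.7


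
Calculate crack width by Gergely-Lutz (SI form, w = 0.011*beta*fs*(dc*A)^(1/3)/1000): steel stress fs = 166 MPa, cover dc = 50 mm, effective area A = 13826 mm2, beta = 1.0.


w = 0.011 * beta * fs * (dc * A)^(1/3) / 1000
= 0.011 * 1.0 * 166 * (50 * 13826)^(1/3) / 1000
= 0.161 mm

0.161


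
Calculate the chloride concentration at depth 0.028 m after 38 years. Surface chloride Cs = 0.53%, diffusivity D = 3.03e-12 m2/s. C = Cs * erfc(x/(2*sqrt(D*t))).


t_seconds = 38 * 365.25 * 24 * 3600 = 1199188800.0 s
arg = 0.028 / (2 * sqrt(3.03e-12 * 1199188800.0))
= 0.2323
erfc(0.2323) = 0.7426
C = 0.53 * 0.7426 = 0.3936%

0.3936


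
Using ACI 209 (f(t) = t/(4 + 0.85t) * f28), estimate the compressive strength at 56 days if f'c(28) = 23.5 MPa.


f(56) = 56 / (4 + 0.85 * 56) * 23.5
= 56 / 51.6 * 23.5
= 25.5 MPa

25.5


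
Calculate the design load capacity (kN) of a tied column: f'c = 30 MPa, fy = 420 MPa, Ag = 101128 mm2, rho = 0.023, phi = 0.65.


Ast = rho * Ag = 0.023 * 101128 = 2325.944 mm2
phi*Pn = 0.65 * 0.80 * (0.85 * 30 * (101128 - 2325.944) + 420 * 2325.944) / 1000
= 1818.1 kN

1818.1


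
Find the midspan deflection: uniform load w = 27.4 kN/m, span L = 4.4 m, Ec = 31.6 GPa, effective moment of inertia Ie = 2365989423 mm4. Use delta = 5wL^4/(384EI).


Convert: L = 4.4 m = 4400 mm, Ec = 31.6 GPa = 31600 MPa
delta = 5 * 27.4 * 4400^4 / (384 * 31600 * 2365989423)
= 1.79 mm

1.79


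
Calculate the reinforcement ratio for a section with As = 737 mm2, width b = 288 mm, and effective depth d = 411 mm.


rho = As / (b * d)
= 737 / (288 * 411)
= 0.0062

0.0062


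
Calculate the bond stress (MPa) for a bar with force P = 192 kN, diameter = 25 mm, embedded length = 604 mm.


u = P / (pi * db * ld)
= 192 * 1000 / (pi * 25 * 604)
= 4.047 MPa

4.047


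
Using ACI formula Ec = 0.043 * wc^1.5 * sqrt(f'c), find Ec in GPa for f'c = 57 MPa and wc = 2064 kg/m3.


Ec = 0.043 * 2064^1.5 * sqrt(57) / 1000
= 30.44 GPa

30.44


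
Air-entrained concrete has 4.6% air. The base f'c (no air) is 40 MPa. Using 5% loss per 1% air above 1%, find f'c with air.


Strength loss = (4.6 - 1) * 5 = 18.0%
f'c = 40 * (1 - 18.0/100)
= 32.8 MPa

32.8


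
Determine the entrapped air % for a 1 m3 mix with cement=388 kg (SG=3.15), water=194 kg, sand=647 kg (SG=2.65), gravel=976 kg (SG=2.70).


Vol cement = 388 / (3.15 * 1000) = 0.123175 m3
Vol water = 194 / 1000 = 0.194 m3
Vol sand = 647 / (2.65 * 1000) = 0.244151 m3
Vol gravel = 976 / (2.70 * 1000) = 0.361481 m3
Total solid + water volume = 0.922807 m3
Air = (1 - 0.922807) * 100 = 7.72%

7.72


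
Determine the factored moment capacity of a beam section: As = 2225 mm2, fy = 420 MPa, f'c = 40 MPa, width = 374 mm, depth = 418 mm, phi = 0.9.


a = As * fy / (0.85 * f'c * b)
= 2225 * 420 / (0.85 * 40 * 374)
= 73.4901 mm
Mn = As * fy * (d - a/2) / 10^6
= 356.2828 kN-m
phi*Mn = 0.9 * 356.2828 = 320.65 kN-m

320.65


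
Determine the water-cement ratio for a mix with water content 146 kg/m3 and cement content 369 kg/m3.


w/c = water / cement
w/c = 146 / 369 = 0.396

0.396


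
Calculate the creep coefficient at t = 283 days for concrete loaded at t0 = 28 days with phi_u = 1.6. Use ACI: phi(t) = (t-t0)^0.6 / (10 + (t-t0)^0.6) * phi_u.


dt = 283 - 28 = 255
phi = 255^0.6 / (10 + 255^0.6) * 1.6
= 1.177

1.177


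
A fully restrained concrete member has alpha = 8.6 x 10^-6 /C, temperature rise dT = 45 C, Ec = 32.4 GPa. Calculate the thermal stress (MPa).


sigma = alpha * dT * Ec
= 8.6e-6 * 45 * 32.4 * 1000
= 12.539 MPa

12.539


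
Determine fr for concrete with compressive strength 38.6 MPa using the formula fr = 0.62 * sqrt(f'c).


fr = 0.62 * sqrt(38.6)
= 3.852 MPa

3.852


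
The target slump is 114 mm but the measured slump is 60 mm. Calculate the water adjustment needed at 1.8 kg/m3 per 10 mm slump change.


Difference = 114 - 60 = 54 mm
Water adjustment = 54 * 1.8 / 10 = 9.7 kg/m3

9.7
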